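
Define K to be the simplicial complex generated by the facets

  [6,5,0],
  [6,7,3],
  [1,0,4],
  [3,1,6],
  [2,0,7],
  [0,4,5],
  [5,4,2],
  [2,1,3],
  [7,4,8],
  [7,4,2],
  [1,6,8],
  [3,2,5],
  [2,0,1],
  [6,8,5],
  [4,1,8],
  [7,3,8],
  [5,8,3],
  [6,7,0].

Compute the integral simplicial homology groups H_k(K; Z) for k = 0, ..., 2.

Order the vertices as 0 < 1 < 2 < 3 < 4 < 5 < 6 < 7 < 8. Listing each simplex with vertices in this order, K has dimension 2 with simplices:

  0-simplices (9): [0], [1], [2], [3], [4], [5], [6], [7], [8]
  1-simplices (27): (27 of them)
  2-simplices (18): [0,1,2], [0,1,4], [0,2,7], [0,4,5], [0,5,6], [0,6,7], [1,2,3], [1,3,6], [1,4,8], [1,6,8], [2,3,5], [2,4,5], [2,4,7], [3,5,8], [3,6,7], [3,7,8], [4,7,8], [5,6,8]

giving chain groups C_0 ≅ Z^9, C_1 ≅ Z^27, C_2 ≅ Z^18.

Boundary ∂_1: C_1 → C_0 maps an edge to its endpoints' difference, ∂[p,q] = q − p. For instance
  ∂[3,8] = [8] − [3].
The resulting 9×27 matrix has rank 8, and its Smith normal form has invariant factors (1,1,1,1,1,1,1,1).

The boundary map ∂_2: C_2 → C_1 maps a triangle to the signed sum of its edges. For instance
  ∂[1,3,6] = [3,6] − [1,6] + [1,3],
  ∂[5,6,8] = [6,8] − [5,8] + [5,6].
The resulting 27×18 matrix has rank 18, and its Smith normal form has invariant factors (1,1,1,1,1,1,1,1,1,1,1,1,1,1,1,1,1,2).

Now H_k = ker ∂_k / im ∂_{k+1}, so:

  H_0: rank C_0 − rank ∂_1 = 9 − 8 = 1, and the invariant factors of ∂_1 are all 1, so H_0 ≅ Z.
  H_1: rank ker ∂_1 − rank ∂_2 = (27 − 8) − 18 = 1, and ∂_2 has invariant factor 2 > 1, so H_1 ≅ Z ⊕ Z/2.
  H_2: rank ker ∂_2 − rank ∂_3 = (18 − 18) − 0 = 0, and there is no ∂_3, so H_2 ≅ 0.

As a check, the Euler characteristic is 9 − 27 + 18 = 0, which agrees with 1 − 1 + 0 = 0.
(K is a triangulation of the Klein bottle.)

H_0 = Z,  H_1 = Z ⊕ Z/2,  H_2 = 0.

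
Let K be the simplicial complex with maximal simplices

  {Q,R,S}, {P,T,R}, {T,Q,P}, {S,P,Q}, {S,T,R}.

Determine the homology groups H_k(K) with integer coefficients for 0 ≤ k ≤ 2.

H_0 = Z,  H_1 = Z,  H_2 = 0.

K has 5 vertices, 10 edges, 5 triangles.
rank ∂_0 = 0, rank ∂_1 = 4 ⇒ b_0 = 5 − 0 − 4 = 1; all invariant factors of ∂_1 are 1 so no torsion. So H_0 = Z.
rank ∂_1 = 4, rank ∂_2 = 5 ⇒ b_1 = 10 − 4 − 5 = 1; all invariant factors of ∂_2 are 1 so no torsion. So H_1 = Z.
rank ∂_2 = 5, rank ∂_3 = 0 ⇒ b_2 = 5 − 5 − 0 = 0. So H_2 = 0.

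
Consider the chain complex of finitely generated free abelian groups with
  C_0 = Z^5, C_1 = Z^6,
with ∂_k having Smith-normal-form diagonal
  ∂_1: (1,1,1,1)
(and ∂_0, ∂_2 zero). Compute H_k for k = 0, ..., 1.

H_0: b_0 = 5 − 0 − 4 = 1; torsion from ∂_1 factors > 1: none. So H_0 ≅ Z.
H_1: b_1 = 6 − 4 − 0 = 2; torsion from ∂_2 factors > 1: none. So H_1 ≅ Z^2.

H_0 ≅ Z,  H_1 ≅ Z^2.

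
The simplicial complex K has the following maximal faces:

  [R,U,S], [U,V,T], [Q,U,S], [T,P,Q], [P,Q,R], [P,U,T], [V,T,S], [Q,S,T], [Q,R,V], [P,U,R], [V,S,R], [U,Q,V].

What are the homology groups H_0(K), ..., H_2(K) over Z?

Take the total order P < Q < R < S < T < U < V on the vertex set. Then K (dimension 2) consists of the simplices:

  0-simplices (7): P, Q, R, S, T, U, V
  1-simplices (18): PQ, PR, PT, PU, QR, QS, QT, QU, QV, RS, RU, RV, ST, SU, SV, TU, TV, UV
  2-simplices (12): PQR, PQT, PRU, PTU, QRV, QST, QSU, QUV, RSU, RSV, STV, TUV

giving chain groups C_0 ≅ Z^7, C_1 ≅ Z^18, C_2 ≅ Z^12.

Boundary ∂_1: C_1 → C_0 is given by ∂[p,q] = [q] − [p]. For instance
  ∂PR = R − P.
This gives a 7×18 integer matrix of rank 6; reducing to Smith normal form yields diagonal entries (1,1,1,1,1,1).

The boundary map ∂_2: C_2 → C_1 sends each 2-simplex [p,q,r] to [q,r] − [p,r] + [p,q]. For instance
  ∂PQT = QT − PT + PQ,
  ∂PRU = RU − PU + PR.
As a 18×12 matrix over Z this has rank 12, with invariant factors (1,1,1,1,1,1,1,1,1,1,1,2).

From H_k ≅ ker(∂_k) / im(∂_{k+1}) we obtain:

  H_0: rank C_0 − rank ∂_1 = 7 − 6 = 1, and the invariant factors of ∂_1 are all 1, so H_0 ≅ Z.
  H_1: rank ker ∂_1 − rank ∂_2 = (18 − 6) − 12 = 0, and ∂_2 has invariant factor 2 > 1, so H_1 ≅ Z/2.
  H_2: rank ker ∂_2 − rank ∂_3 = (12 − 12) − 0 = 0, and there is no ∂_3, so H_2 ≅ 0.

As a check, the Euler characteristic is 7 − 18 + 12 = 1, which agrees with 1 − 0 + 0 = 1.

H_0 = Z,  H_1 = Z/2,  H_2 = 0.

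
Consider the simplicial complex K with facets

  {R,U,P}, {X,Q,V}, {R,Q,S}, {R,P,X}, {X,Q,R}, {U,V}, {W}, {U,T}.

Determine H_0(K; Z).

Order the vertices as P < Q < R < S < T < U < V < W < X. Listing each simplex with vertices in this order, K has dimension 2 with simplices:

  0-simplices (9): P, Q, R, S, T, U, V, W, X
  1-simplices (13): PR, PU, PX, QR, QS, QV, QX, RS, RU, RX, TU, UV, VX
  2-simplices (5): PRU, PRX, QRS, QRX, QVX

giving chain groups C_0 ≅ Z^9, C_1 ≅ Z^13, C_2 ≅ Z^5.

Boundary ∂_1: C_1 → C_0 sends each edge [p,q] (with p < q) to q − p. For instance
  ∂VX = X − V.
The 9×13 boundary matrix has rank 7 and Smith normal form diag(1,1,1,1,1,1,1).

∂_2: C_2 → C_1 maps a triangle to the signed sum of its edges. For instance
  ∂PRU = RU − PU + PR,
  ∂PRX = RX − PX + PR.
The 13×5 boundary matrix has rank 5 and Smith normal form diag(1,1,1,1,1).

From H_k ≅ ker(∂_k) / im(∂_{k+1}) we obtain:

  H_0: rank C_0 − rank ∂_1 = 9 − 7 = 2, and the invariant factors of ∂_1 are all 1, so H_0 ≅ Z^2.

H_0 = Z^2.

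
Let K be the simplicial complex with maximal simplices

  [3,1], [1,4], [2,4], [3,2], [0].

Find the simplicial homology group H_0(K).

H_0 = Z^2.

We work with the vertex ordering 0 < 1 < 2 < 3 < 4. The simplices of K, each written with vertices in increasing order, are:

  0-simplices (5): [0], [1], [2], [3], [4]
  1-simplices (4): [1,3], [1,4], [2,3], [2,4]

so the chain groups are C_0 ≅ Z^5, C_1 ≅ Z^4.

The boundary map ∂_1: C_1 → C_0 maps an edge to its endpoints' difference, ∂[p,q] = q − p. For instance
  ∂[2,3] = [3] − [2].
As a 5×4 matrix over Z this has rank 3, with invariant factors (1,1,1).

From H_k ≅ ker(∂_k) / im(∂_{k+1}) we obtain:

  H_0: rank C_0 − rank ∂_1 = 5 − 3 = 2, and the invariant factors of ∂_1 are all 1, so H_0 = Z^2.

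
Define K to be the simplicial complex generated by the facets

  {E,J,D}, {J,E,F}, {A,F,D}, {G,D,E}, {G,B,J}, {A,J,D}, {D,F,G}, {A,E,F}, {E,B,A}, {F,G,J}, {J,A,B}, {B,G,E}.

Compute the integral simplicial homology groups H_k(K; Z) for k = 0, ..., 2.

Fix the vertex order A < B < D < E < F < G < J and write every simplex with vertices in increasing order. Then dim K = 2 and the simplices of K are:

  0-simplices (7): A, B, D, E, F, G, J
  1-simplices (18): AB, AD, AE, AF, AJ, BE, BG, BJ, DE, DF, DG, DJ, EF, EG, EJ, FG, FJ, GJ
  2-simplices (12): ABE, ABJ, ADF, ADJ, AEF, BEG, BGJ, DEG, DEJ, DFG, EFJ, FGJ

so the chain groups are C_0 ≅ Z^7, C_1 ≅ Z^18, C_2 ≅ Z^12.

Boundary ∂_1: C_1 → C_0 sends each edge [p,q] (with p < q) to q − p. For instance
  ∂EF = F − E.
This gives a 7×18 integer matrix of rank 6; reducing to Smith normal form yields diagonal entries (1,1,1,1,1,1).

Boundary ∂_2: C_2 → C_1 maps a triangle to the signed sum of its edges. For instance
  ∂ADF = DF − AF + AD,
  ∂AEF = EF − AF + AE.
This gives a 18×12 integer matrix of rank 12; reducing to Smith normal form yields diagonal entries (1,1,1,1,1,1,1,1,1,1,1,2).

From H_k ≅ ker(∂_k) / im(∂_{k+1}) we obtain:

  H_0: rank C_0 − rank ∂_1 = 7 − 6 = 1, and the invariant factors of ∂_1 are all 1, so H_0 = Z.
  H_1: rank ker ∂_1 − rank ∂_2 = (18 − 6) − 12 = 0, and ∂_2 has invariant factor 2 > 1, so H_1 = Z/2Z.
  H_2: rank ker ∂_2 − rank ∂_3 = (12 − 12) − 0 = 0, and there is no ∂_3, so H_2 = 0.

(K is a triangulation of the real projective plane RP^2.)

H_0 = Z,  H_1 = Z/2Z,  H_2 = 0.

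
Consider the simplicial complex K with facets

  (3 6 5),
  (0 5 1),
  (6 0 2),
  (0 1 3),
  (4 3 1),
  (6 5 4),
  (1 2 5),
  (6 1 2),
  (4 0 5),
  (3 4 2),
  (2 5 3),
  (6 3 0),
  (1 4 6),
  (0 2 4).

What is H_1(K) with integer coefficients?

Order the vertices as 0 < 1 < 2 < 3 < 4 < 5 < 6. Listing each simplex with vertices in this order, K has dimension 2 with simplices:

  0-simplices (7): [0], [1], [2], [3], [4], [5], [6]
  1-simplices (21): [0,1], [0,2], [0,3], [0,4], [0,5], [0,6], [1,2], [1,3], [1,4], [1,5], [1,6], [2,3], [2,4], [2,5], [2,6], [3,4], [3,5], [3,6], [4,5], [4,6], [5,6]
  2-simplices (14): [0,1,3], [0,1,5], [0,2,4], [0,2,6], [0,3,6], [0,4,5], [1,2,5], [1,2,6], [1,3,4], [1,4,6], [2,3,4], [2,3,5], [3,5,6], [4,5,6]

giving chain groups C_0 ≅ Z^7, C_1 ≅ Z^21, C_2 ≅ Z^14.

The boundary map ∂_1: C_1 → C_0 sends each edge [p,q] (with p < q) to q − p.
This gives a 7×21 integer matrix of rank 6; reducing to Smith normal form yields diagonal entries (1,1,1,1,1,1).

The boundary map ∂_2: C_2 → C_1 maps a triangle to the signed sum of its edges. For instance
  ∂[1,4,6] = [4,6] − [1,6] + [1,4],
  ∂[0,3,6] = [3,6] − [0,6] + [0,3].
As a 21×14 matrix over Z this has rank 13, with invariant factors (1,1,1,1,1,1,1,1,1,1,1,1,1).

From H_k ≅ ker(∂_k) / im(∂_{k+1}) we obtain:

  H_1: rank ker ∂_1 − rank ∂_2 = (21 − 6) − 13 = 2, and the invariant factors of ∂_2 are all 1, so H_1 = Z^2.

H_1 ≅ Z^2.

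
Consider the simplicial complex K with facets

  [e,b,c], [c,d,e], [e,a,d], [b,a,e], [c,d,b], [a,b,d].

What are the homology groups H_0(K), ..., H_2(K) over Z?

Take the total order a < b < c < d < e on the vertex set. Then K (dimension 2) consists of the simplices:

  0-simplices (5): a, b, c, d, e
  1-simplices (9): ab, ad, ae, bc, bd, be, cd, ce, de
  2-simplices (6): abd, abe, ade, bcd, bce, cde

Hence C_0 ≅ Z^5, C_1 ≅ Z^9, C_2 ≅ Z^6.

∂_1: C_1 → C_0 maps an edge to its endpoints' difference, ∂[p,q] = q − p.
The 5×9 boundary matrix has rank 4 and Smith normal form diag(1,1,1,1).

∂_2: C_2 → C_1 sends each 2-simplex [p,q,r] to [q,r] − [p,r] + [p,q]. For instance
  ∂abe = be − ae + ab,
  ∂bcd = cd − bd + bc.
This gives a 9×6 integer matrix of rank 5; reducing to Smith normal form yields diagonal entries (1,1,1,1,1).

Computing H_k = (kernel of ∂_k) / (image of ∂_{k+1}):

  H_0: rank C_0 − rank ∂_1 = 5 − 4 = 1, and the invariant factors of ∂_1 are all 1, so H_0 = Z.
  H_1: rank ker ∂_1 − rank ∂_2 = (9 − 4) − 5 = 0, and the invariant factors of ∂_2 are all 1, so H_1 = 0.
  H_2: rank ker ∂_2 − rank ∂_3 = (6 − 5) − 0 = 1, and there is no ∂_3, so H_2 = Z.

H_0 = Z,  H_1 = 0,  H_2 = Z.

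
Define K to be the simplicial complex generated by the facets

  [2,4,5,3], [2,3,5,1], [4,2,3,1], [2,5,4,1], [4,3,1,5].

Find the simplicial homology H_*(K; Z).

We work with the vertex ordering 1 < 2 < 3 < 4 < 5. The simplices of K, each written with vertices in increasing order, are:

  0-simplices (5): [1], [2], [3], [4], [5]
  1-simplices (10): [1,2], [1,3], [1,4], [1,5], [2,3], [2,4], [2,5], [3,4], [3,5], [4,5]
  2-simplices (10): [1,2,3], [1,2,4], [1,2,5], [1,3,4], [1,3,5], [1,4,5], [2,3,4], [2,3,5], [2,4,5], [3,4,5]
  3-simplices (5): [1,2,3,4], [1,2,3,5], [1,2,4,5], [1,3,4,5], [2,3,4,5]

giving chain groups C_0 ≅ Z^5, C_1 ≅ Z^10, C_2 ≅ Z^10, C_3 ≅ Z^5.

The boundary map ∂_1: C_1 → C_0 is given by ∂[p,q] = [q] − [p].
This gives a 5×10 integer matrix of rank 4; reducing to Smith normal form yields diagonal entries (1,1,1,1).

∂_2: C_2 → C_1 maps a triangle to the signed sum of its edges. For instance
  ∂[1,3,4] = [3,4] − [1,4] + [1,3],
  ∂[3,4,5] = [4,5] − [3,5] + [3,4].
The resulting 10×10 matrix has rank 6, and its Smith normal form has invariant factors (1,1,1,1,1,1).

The boundary map ∂_3: C_3 → C_2 sends each 3-simplex σ to the alternating sum Σ_i (−1)^i (σ with its i-th vertex removed). For instance
  ∂[1,3,4,5] = [3,4,5] − [1,4,5] + [1,3,5] − [1,3,4],
  ∂[1,2,3,5] = [2,3,5] − [1,3,5] + [1,2,5] − [1,2,3].
The resulting 10×5 matrix has rank 4, and its Smith normal form has invariant factors (1,1,1,1).

Reading off H_k = ker ∂_k / im ∂_{k+1}:

  H_0: rank C_0 − rank ∂_1 = 5 − 4 = 1, and the invariant factors of ∂_1 are all 1, so H_0 = Z.
  H_1: rank ker ∂_1 − rank ∂_2 = (10 − 4) − 6 = 0, and the invariant factors of ∂_2 are all 1, so H_1 = 0.
  H_2: rank ker ∂_2 − rank ∂_3 = (10 − 6) − 4 = 0, and the invariant factors of ∂_3 are all 1, so H_2 = 0.
  H_3: rank ker ∂_3 − rank ∂_4 = (5 − 4) − 0 = 1, and there is no ∂_4, so H_3 = Z.

H_0 = Z,  H_1 = 0,  H_2 = 0,  H_3 = Z.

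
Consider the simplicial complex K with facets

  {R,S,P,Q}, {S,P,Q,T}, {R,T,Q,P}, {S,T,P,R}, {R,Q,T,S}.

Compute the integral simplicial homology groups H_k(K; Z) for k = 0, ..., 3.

Order the vertices as P < Q < R < S < T. Listing each simplex with vertices in this order, K has dimension 3 with simplices:

  0-simplices (5): P, Q, R, S, T
  1-simplices (10): PQ, PR, PS, PT, QR, QS, QT, RS, RT, ST
  2-simplices (10): PQR, PQS, PQT, PRS, PRT, PST, QRS, QRT, QST, RST
  3-simplices (5): PQRS, PQRT, PQST, PRST, QRST

so the chain groups are C_0 ≅ Z^5, C_1 ≅ Z^10, C_2 ≅ Z^10, C_3 ≅ Z^5.

∂_1: C_1 → C_0 is given by ∂[p,q] = [q] − [p]. For instance
  ∂PQ = Q − P.
The 5×10 boundary matrix has rank 4 and Smith normal form diag(1,1,1,1).

∂_2: C_2 → C_1 maps a triangle to the signed sum of its edges. For instance
  ∂QST = ST − QT + QS,
  ∂PRT = RT − PT + PR.
This gives a 10×10 integer matrix of rank 6; reducing to Smith normal form yields diagonal entries (1,1,1,1,1,1).

Boundary ∂_3: C_3 → C_2 sends each 3-simplex σ to the alternating sum Σ_i (−1)^i (σ with its i-th vertex removed). For instance
  ∂PRST = RST − PST + PRT − PRS,
  ∂PQST = QST − PST + PQT − PQS.
As a 10×5 matrix over Z this has rank 4, with invariant factors (1,1,1,1).

Computing H_k = (kernel of ∂_k) / (image of ∂_{k+1}):

  H_0: rank C_0 − rank ∂_1 = 5 − 4 = 1, and the invariant factors of ∂_1 are all 1, so H_0 = Z.
  H_1: rank ker ∂_1 − rank ∂_2 = (10 − 4) − 6 = 0, and the invariant factors of ∂_2 are all 1, so H_1 = 0.
  H_2: rank ker ∂_2 − rank ∂_3 = (10 − 6) − 4 = 0, and the invariant factors of ∂_3 are all 1, so H_2 = 0.
  H_3: rank ker ∂_3 − rank ∂_4 = (5 − 4) − 0 = 1, and there is no ∂_4, so H_3 = Z.

H_0 = Z,  H_1 = 0,  H_2 = 0,  H_3 = Z.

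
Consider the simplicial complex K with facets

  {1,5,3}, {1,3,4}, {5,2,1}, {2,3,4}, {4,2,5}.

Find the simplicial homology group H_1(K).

H_1 = Z.

Order the vertices as 1 < 2 < 3 < 4 < 5. Listing each simplex with vertices in this order, K has dimension 2 with simplices:

  0-simplices (5): [1], [2], [3], [4], [5]
  1-simplices (10): [1,2], [1,3], [1,4], [1,5], [2,3], [2,4], [2,5], [3,4], [3,5], [4,5]
  2-simplices (5): [1,2,5], [1,3,4], [1,3,5], [2,3,4], [2,4,5]

Hence C_0 ≅ Z^5, C_1 ≅ Z^10, C_2 ≅ Z^5.

Boundary ∂_1: C_1 → C_0 sends each edge [p,q] (with p < q) to q − p.
The 5×10 boundary matrix has rank 4 and Smith normal form diag(1,1,1,1).

Boundary ∂_2: C_2 → C_1 acts by ∂[p,q,r] = [q,r] − [p,r] + [p,q]. For instance
  ∂[1,3,4] = [3,4] − [1,4] + [1,3],
  ∂[1,2,5] = [2,5] − [1,5] + [1,2].
The 10×5 boundary matrix has rank 5 and Smith normal form diag(1,1,1,1,1).

From H_k ≅ ker(∂_k) / im(∂_{k+1}) we obtain:

  H_1: rank ker ∂_1 − rank ∂_2 = (10 − 4) − 5 = 1, and the invariant factors of ∂_2 are all 1, so H_1 = Z.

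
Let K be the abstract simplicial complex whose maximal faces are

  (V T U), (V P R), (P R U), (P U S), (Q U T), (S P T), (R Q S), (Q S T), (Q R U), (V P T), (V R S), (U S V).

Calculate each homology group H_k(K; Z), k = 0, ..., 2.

H_0 = Z,  H_1 = Z/2,  H_2 = 0.

We work with the vertex ordering P < Q < R < S < T < U < V. The simplices of K, each written with vertices in increasing order, are:

  0-simplices (7): P, Q, R, S, T, U, V
  1-simplices (18): PR, PS, PT, PU, PV, QR, QS, QT, QU, RS, RU, RV, ST, SU, SV, TU, TV, UV
  2-simplices (12): PRU, PRV, PST, PSU, PTV, QRS, QRU, QST, QTU, RSV, SUV, TUV

Hence C_0 ≅ Z^7, C_1 ≅ Z^18, C_2 ≅ Z^12.

Boundary ∂_1: C_1 → C_0 is given by ∂[p,q] = [q] − [p]. For instance
  ∂TU = U − T.
The resulting 7×18 matrix has rank 6, and its Smith normal form has invariant factors (1,1,1,1,1,1).

∂_2: C_2 → C_1 sends each 2-simplex [p,q,r] to [q,r] − [p,r] + [p,q]. For instance
  ∂PRV = RV − PV + PR,
  ∂PSU = SU − PU + PS.
The 18×12 boundary matrix has rank 12 and Smith normal form diag(1,1,1,1,1,1,1,1,1,1,1,2).

From H_k ≅ ker(∂_k) / im(∂_{k+1}) we obtain:

  H_0: rank C_0 − rank ∂_1 = 7 − 6 = 1, and the invariant factors of ∂_1 are all 1, so H_0 ≅ Z.
  H_1: rank ker ∂_1 − rank ∂_2 = (18 − 6) − 12 = 0, and ∂_2 has invariant factor 2 > 1, so H_1 ≅ Z/2.
  H_2: rank ker ∂_2 − rank ∂_3 = (12 − 12) − 0 = 0, and there is no ∂_3, so H_2 ≅ 0.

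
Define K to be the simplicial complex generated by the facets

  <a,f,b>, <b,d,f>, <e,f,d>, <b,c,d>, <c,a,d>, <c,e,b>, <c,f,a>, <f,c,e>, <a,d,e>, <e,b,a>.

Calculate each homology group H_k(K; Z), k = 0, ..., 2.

H_0 = Z,  H_1 = Z/2,  H_2 = 0.

Order the vertices as a < b < c < d < e < f. Listing each simplex with vertices in this order, K has dimension 2 with simplices:

  0-simplices (6): a, b, c, d, e, f
  1-simplices (15): ab, ac, ad, ae, af, bc, bd, be, bf, cd, ce, cf, de, df, ef
  2-simplices (10): abe, abf, acd, acf, ade, bcd, bce, bdf, cef, def

so the chain groups are C_0 ≅ Z^6, C_1 ≅ Z^15, C_2 ≅ Z^10.

∂_1: C_1 → C_0 maps an edge to its endpoints' difference, ∂[p,q] = q − p.
The 6×15 boundary matrix has rank 5 and Smith normal form diag(1,1,1,1,1).

Boundary ∂_2: C_2 → C_1 sends each 2-simplex [p,q,r] to [q,r] − [p,r] + [p,q]. For instance
  ∂abe = be − ae + ab,
  ∂bce = ce − be + bc.
The 15×10 boundary matrix has rank 10 and Smith normal form diag(1,1,1,1,1,1,1,1,1,2).

Computing H_k = (kernel of ∂_k) / (image of ∂_{k+1}):

  H_0: rank C_0 − rank ∂_1 = 6 − 5 = 1, and the invariant factors of ∂_1 are all 1, so H_0 ≅ Z.
  H_1: rank ker ∂_1 − rank ∂_2 = (15 − 5) − 10 = 0, and ∂_2 has invariant factor 2 > 1, so H_1 ≅ Z/2.
  H_2: rank ker ∂_2 − rank ∂_3 = (10 − 10) − 0 = 0, and there is no ∂_3, so H_2 ≅ 0.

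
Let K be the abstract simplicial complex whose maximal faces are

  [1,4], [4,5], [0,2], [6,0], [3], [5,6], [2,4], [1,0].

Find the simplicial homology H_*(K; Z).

H_0 = Z^2,  H_1 = Z^2.

Order the vertices as 0 < 1 < 2 < 3 < 4 < 5 < 6. Listing each simplex with vertices in this order, K has dimension 1 with simplices:

  0-simplices (7): [0], [1], [2], [3], [4], [5], [6]
  1-simplices (7): [0,1], [0,2], [0,6], [1,4], [2,4], [4,5], [5,6]

Hence C_0 ≅ Z^7, C_1 ≅ Z^7.

∂_1: C_1 → C_0 sends each edge [p,q] (with p < q) to q − p.
As a 7×7 matrix over Z this has rank 5, with invariant factors (1,1,1,1,1).

Now H_k = ker ∂_k / im ∂_{k+1}, so:

  H_0: rank C_0 − rank ∂_1 = 7 − 5 = 2, and the invariant factors of ∂_1 are all 1, so H_0 = Z^2.
  H_1: rank ker ∂_1 − rank ∂_2 = (7 − 5) − 0 = 2, and there is no ∂_2, so H_1 = Z^2.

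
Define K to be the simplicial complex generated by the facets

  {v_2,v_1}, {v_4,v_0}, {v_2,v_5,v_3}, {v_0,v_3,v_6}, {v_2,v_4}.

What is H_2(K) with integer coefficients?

H_2 ≅ 0.

Order the vertices as v_0 < v_1 < v_2 < v_3 < v_4 < v_5 < v_6. Listing each simplex with vertices in this order, K has dimension 2 with simplices:

  0-simplices (7): [v_0], [v_1], [v_2], [v_3], [v_4], [v_5], [v_6]
  1-simplices (9): [v_0,v_3], [v_0,v_4], [v_0,v_6], [v_1,v_2], [v_2,v_3], [v_2,v_4], [v_2,v_5], [v_3,v_5], [v_3,v_6]
  2-simplices (2): [v_0,v_3,v_6], [v_2,v_3,v_5]

giving chain groups C_0 ≅ Z^7, C_1 ≅ Z^9, C_2 ≅ Z^2.

∂_1: C_1 → C_0 is given by ∂[p,q] = [q] − [p]. For instance
  ∂[v_3,v_5] = [v_5] − [v_3].
The 7×9 boundary matrix has rank 6 and Smith normal form diag(1,1,1,1,1,1).

The boundary map ∂_2: C_2 → C_1 sends each 2-simplex [p,q,r] to [q,r] − [p,r] + [p,q]. For instance
  ∂[v_2,v_3,v_5] = [v_3,v_5] − [v_2,v_5] + [v_2,v_3],
  ∂[v_0,v_3,v_6] = [v_3,v_6] − [v_0,v_6] + [v_0,v_3].
The resulting 9×2 matrix has rank 2, and its Smith normal form has invariant factors (1,1).

Computing H_k = (kernel of ∂_k) / (image of ∂_{k+1}):

  H_2: rank ker ∂_2 − rank ∂_3 = (2 − 2) − 0 = 0, and there is no ∂_3, so H_2 = 0.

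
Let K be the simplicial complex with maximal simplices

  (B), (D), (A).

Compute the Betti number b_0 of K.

b_0 = 3.

Order the vertices as A < B < D. Listing each simplex with vertices in this order, K has dimension 0 with simplices:

  0-simplices (3): A, B, D

Hence C_0 ≅ Z^3.

Computing H_k = (kernel of ∂_k) / (image of ∂_{k+1}):

  H_0: rank C_0 − rank ∂_1 = 3 − 0 = 3, and there is no ∂_1, so H_0 = Z^3.

Hence the Betti numbers are b_0 = 3.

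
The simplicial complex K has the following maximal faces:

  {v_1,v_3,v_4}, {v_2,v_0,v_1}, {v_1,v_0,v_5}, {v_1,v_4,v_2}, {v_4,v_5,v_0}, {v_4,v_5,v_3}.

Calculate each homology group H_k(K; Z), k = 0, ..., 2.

H_0 = Z,  H_1 = Z,  H_2 = 0.

K has 6 vertices, 12 edges, 6 triangles.
rank ∂_0 = 0, rank ∂_1 = 5 ⇒ b_0 = 6 − 0 − 5 = 1; all invariant factors of ∂_1 are 1 so no torsion. So H_0 ≅ Z.
rank ∂_1 = 5, rank ∂_2 = 6 ⇒ b_1 = 12 − 5 − 6 = 1; all invariant factors of ∂_2 are 1 so no torsion. So H_1 ≅ Z.
rank ∂_2 = 6, rank ∂_3 = 0 ⇒ b_2 = 6 − 6 − 0 = 0. So H_2 ≅ 0.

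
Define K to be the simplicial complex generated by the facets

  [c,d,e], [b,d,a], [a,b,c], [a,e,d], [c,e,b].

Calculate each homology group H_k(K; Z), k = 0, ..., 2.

H_0 = Z,  H_1 = Z,  H_2 = 0.

Fix the vertex order a < b < c < d < e and write every simplex with vertices in increasing order. Then dim K = 2 and the simplices of K are:

  0-simplices (5): a, b, c, d, e
  1-simplices (10): ab, ac, ad, ae, bc, bd, be, cd, ce, de
  2-simplices (5): abc, abd, ade, bce, cde

so the chain groups are C_0 ≅ Z^5, C_1 ≅ Z^10, C_2 ≅ Z^5.

∂_1: C_1 → C_0 sends each edge [p,q] (with p < q) to q − p.
This gives a 5×10 integer matrix of rank 4; reducing to Smith normal form yields diagonal entries (1,1,1,1).

Boundary ∂_2: C_2 → C_1 sends each 2-simplex [p,q,r] to [q,r] − [p,r] + [p,q]. For instance
  ∂cde = de − ce + cd,
  ∂bce = ce − be + bc.
As a 10×5 matrix over Z this has rank 5, with invariant factors (1,1,1,1,1).

Computing H_k = (kernel of ∂_k) / (image of ∂_{k+1}):

  H_0: rank C_0 − rank ∂_1 = 5 − 4 = 1, and the invariant factors of ∂_1 are all 1, so H_0 ≅ Z.
  H_1: rank ker ∂_1 − rank ∂_2 = (10 − 4) − 5 = 1, and the invariant factors of ∂_2 are all 1, so H_1 ≅ Z.
  H_2: rank ker ∂_2 − rank ∂_3 = (5 − 5) − 0 = 0, and there is no ∂_3, so H_2 ≅ 0.

As a check, the Euler characteristic is 5 − 10 + 5 = 0, which agrees with 1 − 1 + 0 = 0.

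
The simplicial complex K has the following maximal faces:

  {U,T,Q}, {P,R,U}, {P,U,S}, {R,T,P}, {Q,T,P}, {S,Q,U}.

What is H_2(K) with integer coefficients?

H_2 ≅ 0.

K has 6 vertices, 12 edges, 6 triangles.
rank ∂_2 = 6, rank ∂_3 = 0 ⇒ b_2 = 6 − 6 − 0 = 0. So H_2 ≅ 0.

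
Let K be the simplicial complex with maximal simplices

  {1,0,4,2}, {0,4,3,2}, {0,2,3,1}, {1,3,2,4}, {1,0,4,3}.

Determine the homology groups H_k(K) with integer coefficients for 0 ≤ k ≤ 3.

H_0 = Z,  H_1 = 0,  H_2 = 0,  H_3 = Z.

We work with the vertex ordering 0 < 1 < 2 < 3 < 4. The simplices of K, each written with vertices in increasing order, are:

  0-simplices (5): [0], [1], [2], [3], [4]
  1-simplices (10): [0,1], [0,2], [0,3], [0,4], [1,2], [1,3], [1,4], [2,3], [2,4], [3,4]
  2-simplices (10): [0,1,2], [0,1,3], [0,1,4], [0,2,3], [0,2,4], [0,3,4], [1,2,3], [1,2,4], [1,3,4], [2,3,4]
  3-simplices (5): [0,1,2,3], [0,1,2,4], [0,1,3,4], [0,2,3,4], [1,2,3,4]

giving chain groups C_0 ≅ Z^5, C_1 ≅ Z^10, C_2 ≅ Z^10, C_3 ≅ Z^5.

The boundary map ∂_1: C_1 → C_0 sends each edge [p,q] (with p < q) to q − p. For instance
  ∂[1,2] = [2] − [1].
The resulting 5×10 matrix has rank 4, and its Smith normal form has invariant factors (1,1,1,1).

∂_2: C_2 → C_1 acts by ∂[p,q,r] = [q,r] − [p,r] + [p,q]. For instance
  ∂[0,1,2] = [1,2] − [0,2] + [0,1],
  ∂[0,2,4] = [2,4] − [0,4] + [0,2].
The resulting 10×10 matrix has rank 6, and its Smith normal form has invariant factors (1,1,1,1,1,1).

Boundary ∂_3: C_3 → C_2 sends each 3-simplex σ to the alternating sum Σ_i (−1)^i (σ with its i-th vertex removed). For instance
  ∂[0,1,2,3] = [1,2,3] − [0,2,3] + [0,1,3] − [0,1,2],
  ∂[1,2,3,4] = [2,3,4] − [1,3,4] + [1,2,4] − [1,2,3].
This gives a 10×5 integer matrix of rank 4; reducing to Smith normal form yields diagonal entries (1,1,1,1).

Reading off H_k = ker ∂_k / im ∂_{k+1}:

  H_0: rank C_0 − rank ∂_1 = 5 − 4 = 1, and the invariant factors of ∂_1 are all 1, so H_0 ≅ Z.
  H_1: rank ker ∂_1 − rank ∂_2 = (10 − 4) − 6 = 0, and the invariant factors of ∂_2 are all 1, so H_1 ≅ 0.
  H_2: rank ker ∂_2 − rank ∂_3 = (10 − 6) − 4 = 0, and the invariant factors of ∂_3 are all 1, so H_2 ≅ 0.
  H_3: rank ker ∂_3 − rank ∂_4 = (5 − 4) − 0 = 1, and there is no ∂_4, so H_3 ≅ Z.

(K is a triangulation of the 3-sphere S^3.)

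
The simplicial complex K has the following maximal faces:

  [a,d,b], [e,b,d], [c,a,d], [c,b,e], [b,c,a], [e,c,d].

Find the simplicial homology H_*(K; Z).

H_0 ≅ Z,  H_1 = 0,  H_2 ≅ Z.

K has 5 vertices, 9 edges, 6 triangles.
rank ∂_0 = 0, rank ∂_1 = 4 ⇒ b_0 = 5 − 0 − 4 = 1; all invariant factors of ∂_1 are 1 so no torsion. So H_0 = Z.
rank ∂_1 = 4, rank ∂_2 = 5 ⇒ b_1 = 9 − 4 − 5 = 0; all invariant factors of ∂_2 are 1 so no torsion. So H_1 = 0.
rank ∂_2 = 5, rank ∂_3 = 0 ⇒ b_2 = 6 − 5 − 0 = 1. So H_2 = Z.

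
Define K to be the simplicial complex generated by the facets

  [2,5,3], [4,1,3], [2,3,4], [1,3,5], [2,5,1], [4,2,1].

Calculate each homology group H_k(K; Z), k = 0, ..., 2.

Take the total order 1 < 2 < 3 < 4 < 5 on the vertex set. Then K (dimension 2) consists of the simplices:

  0-simplices (5): [1], [2], [3], [4], [5]
  1-simplices (9): [1,2], [1,3], [1,4], [1,5], [2,3], [2,4], [2,5], [3,4], [3,5]
  2-simplices (6): [1,2,4], [1,2,5], [1,3,4], [1,3,5], [2,3,4], [2,3,5]

so the chain groups are C_0 ≅ Z^5, C_1 ≅ Z^9, C_2 ≅ Z^6.

∂_1: C_1 → C_0 sends each edge [p,q] (with p < q) to q − p. For instance
  ∂[1,4] = [4] − [1].
As a 5×9 matrix over Z this has rank 4, with invariant factors (1,1,1,1).

Boundary ∂_2: C_2 → C_1 acts by ∂[p,q,r] = [q,r] − [p,r] + [p,q]. For instance
  ∂[2,3,5] = [3,5] − [2,5] + [2,3],
  ∂[1,2,5] = [2,5] − [1,5] + [1,2].
The 9×6 boundary matrix has rank 5 and Smith normal form diag(1,1,1,1,1).

Now H_k = ker ∂_k / im ∂_{k+1}, so:

  H_0: rank C_0 − rank ∂_1 = 5 − 4 = 1, and the invariant factors of ∂_1 are all 1, so H_0 = Z.
  H_1: rank ker ∂_1 − rank ∂_2 = (9 − 4) − 5 = 0, and the invariant factors of ∂_2 are all 1, so H_1 = 0.
  H_2: rank ker ∂_2 − rank ∂_3 = (6 − 5) − 0 = 1, and there is no ∂_3, so H_2 = Z.

H_0 ≅ Z,  H_1 = 0,  H_2 ≅ Z.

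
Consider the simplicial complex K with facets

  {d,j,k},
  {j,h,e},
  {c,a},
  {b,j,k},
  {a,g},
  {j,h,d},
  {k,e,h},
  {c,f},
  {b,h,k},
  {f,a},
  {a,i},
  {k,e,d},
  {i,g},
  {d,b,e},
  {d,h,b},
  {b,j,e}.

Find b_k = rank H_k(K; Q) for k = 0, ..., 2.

Order the vertices as a < b < c < d < e < f < g < h < i < j < k. Listing each simplex with vertices in this order, K has dimension 2 with simplices:

  0-simplices (11): a, b, c, d, e, f, g, h, i, j, k
  1-simplices (21): ac, af, ag, ai, bd, be, bh, bj, bk, cf, de, dh, dj, dk, eh, ej, ek, gi, hj, hk, jk
  2-simplices (10): bde, bdh, bej, bhk, bjk, dek, dhj, djk, ehj, ehk

giving chain groups C_0 ≅ Z^11, C_1 ≅ Z^21, C_2 ≅ Z^10.

The boundary map ∂_1: C_1 → C_0 maps an edge to its endpoints' difference, ∂[p,q] = q − p.
This gives a 11×21 integer matrix of rank 9; reducing to Smith normal form yields diagonal entries (1,1,1,1,1,1,1,1,1).

The boundary map ∂_2: C_2 → C_1 sends each 2-simplex [p,q,r] to [q,r] − [p,r] + [p,q]. For instance
  ∂dhj = hj − dj + dh,
  ∂dek = ek − dk + de.
The 21×10 boundary matrix has rank 10 and Smith normal form diag(1,1,1,1,1,1,1,1,1,2).

Computing H_k = (kernel of ∂_k) / (image of ∂_{k+1}):

  H_0: rank C_0 − rank ∂_1 = 11 − 9 = 2, and the invariant factors of ∂_1 are all 1, so H_0 ≅ Z^2.
  H_1: rank ker ∂_1 − rank ∂_2 = (21 − 9) − 10 = 2, and ∂_2 has invariant factor 2 > 1, so H_1 ≅ Z^2 ⊕ Z/2.
  H_2: rank ker ∂_2 − rank ∂_3 = (10 − 10) − 0 = 0, and there is no ∂_3, so H_2 ≅ 0.

As a check, the Euler characteristic is 11 − 21 + 10 = 0, which agrees with 2 − 2 + 0 = 0.
(K is a triangulation of the disjoint union of the real projective plane RP^2 and a wedge of 2 circles.)

Hence the Betti numbers are b_0 = 2, b_1 = 2, b_2 = 0.

b_0 = 2, b_1 = 2, b_2 = 0.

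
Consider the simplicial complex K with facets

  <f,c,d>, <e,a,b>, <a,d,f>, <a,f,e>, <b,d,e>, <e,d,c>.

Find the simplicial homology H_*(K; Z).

Take the total order a < b < c < d < e < f on the vertex set. Then K (dimension 2) consists of the simplices:

  0-simplices (6): a, b, c, d, e, f
  1-simplices (12): ab, ad, ae, af, bd, be, cd, ce, cf, de, df, ef
  2-simplices (6): abe, adf, aef, bde, cde, cdf

Hence C_0 ≅ Z^6, C_1 ≅ Z^12, C_2 ≅ Z^6.

The boundary map ∂_1: C_1 → C_0 sends each edge [p,q] (with p < q) to q − p. For instance
  ∂de = e − d.
This gives a 6×12 integer matrix of rank 5; reducing to Smith normal form yields diagonal entries (1,1,1,1,1).

The boundary map ∂_2: C_2 → C_1 sends each 2-simplex [p,q,r] to [q,r] − [p,r] + [p,q]. For instance
  ∂abe = be − ae + ab,
  ∂cde = de − ce + cd.
The resulting 12×6 matrix has rank 6, and its Smith normal form has invariant factors (1,1,1,1,1,1).

From H_k ≅ ker(∂_k) / im(∂_{k+1}) we obtain:

  H_0: rank C_0 − rank ∂_1 = 6 − 5 = 1, and the invariant factors of ∂_1 are all 1, so H_0 = Z.
  H_1: rank ker ∂_1 − rank ∂_2 = (12 − 5) − 6 = 1, and the invariant factors of ∂_2 are all 1, so H_1 = Z.
  H_2: rank ker ∂_2 − rank ∂_3 = (6 − 6) − 0 = 0, and there is no ∂_3, so H_2 = 0.

As a check, the Euler characteristic is 6 − 12 + 6 = 0, which agrees with 1 − 1 + 0 = 0.

H_0 = Z,  H_1 = Z,  H_2 = 0.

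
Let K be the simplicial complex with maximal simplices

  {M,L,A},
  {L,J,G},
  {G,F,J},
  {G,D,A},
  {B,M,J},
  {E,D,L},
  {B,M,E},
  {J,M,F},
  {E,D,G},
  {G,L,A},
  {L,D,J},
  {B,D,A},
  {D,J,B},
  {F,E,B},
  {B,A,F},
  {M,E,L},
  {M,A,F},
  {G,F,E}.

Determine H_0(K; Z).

H_0 = Z.

K has 9 vertices, 27 edges, 18 triangles.
rank ∂_0 = 0, rank ∂_1 = 8 ⇒ b_0 = 9 − 0 − 8 = 1; all invariant factors of ∂_1 are 1 so no torsion. So H_0 = Z.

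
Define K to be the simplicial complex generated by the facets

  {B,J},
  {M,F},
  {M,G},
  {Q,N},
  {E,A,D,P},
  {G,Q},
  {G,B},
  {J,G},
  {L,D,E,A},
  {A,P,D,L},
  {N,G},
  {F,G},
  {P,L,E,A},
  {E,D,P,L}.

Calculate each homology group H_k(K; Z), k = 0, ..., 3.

H_0 = Z^2,  H_1 = Z^3,  H_2 = 0,  H_3 = Z.

Order the vertices as A < B < D < E < F < G < J < L < M < N < P < Q. Listing each simplex with vertices in this order, K has dimension 3 with simplices:

  0-simplices (12): A, B, D, E, F, G, J, L, M, N, P, Q
  1-simplices (19): AD, AE, AL, AP, BG, BJ, DE, DL, DP, EL, EP, FG, FM, GJ, GM, GN, GQ, LP, NQ
  2-simplices (10): ADE, ADL, ADP, AEL, AEP, ALP, DEL, DEP, DLP, ELP
  3-simplices (5): ADEL, ADEP, ADLP, AELP, DELP

giving chain groups C_0 ≅ Z^12, C_1 ≅ Z^19, C_2 ≅ Z^10, C_3 ≅ Z^5.

∂_1: C_1 → C_0 maps an edge to its endpoints' difference, ∂[p,q] = q − p.
The 12×19 boundary matrix has rank 10 and Smith normal form diag(1,1,1,1,1,1,1,1,1,1).

The boundary map ∂_2: C_2 → C_1 acts by ∂[p,q,r] = [q,r] − [p,r] + [p,q]. For instance
  ∂AEP = EP − AP + AE,
  ∂DEL = EL − DL + DE.
As a 19×10 matrix over Z this has rank 6, with invariant factors (1,1,1,1,1,1).

∂_3: C_3 → C_2 sends each 3-simplex σ to the alternating sum Σ_i (−1)^i (σ with its i-th vertex removed). For instance
  ∂ADEP = DEP − AEP + ADP − ADE,
  ∂ADLP = DLP − ALP + ADP − ADL.
As a 10×5 matrix over Z this has rank 4, with invariant factors (1,1,1,1).

From H_k ≅ ker(∂_k) / im(∂_{k+1}) we obtain:

  H_0: rank C_0 − rank ∂_1 = 12 − 10 = 2, and the invariant factors of ∂_1 are all 1, so H_0 ≅ Z^2.
  H_1: rank ker ∂_1 − rank ∂_2 = (19 − 10) − 6 = 3, and the invariant factors of ∂_2 are all 1, so H_1 ≅ Z^3.
  H_2: rank ker ∂_2 − rank ∂_3 = (10 − 6) − 4 = 0, and the invariant factors of ∂_3 are all 1, so H_2 ≅ 0.
  H_3: rank ker ∂_3 − rank ∂_4 = (5 − 4) − 0 = 1, and there is no ∂_4, so H_3 ≅ Z.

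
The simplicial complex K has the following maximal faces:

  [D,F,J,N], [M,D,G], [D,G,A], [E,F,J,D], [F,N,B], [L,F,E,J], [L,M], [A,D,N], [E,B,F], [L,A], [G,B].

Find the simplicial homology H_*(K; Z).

Take the total order A < B < D < E < F < G < J < L < M < N on the vertex set. Then K (dimension 3) consists of the simplices:

  0-simplices (10): A, B, D, E, F, G, J, L, M, N
  1-simplices (24): AD, AG, AL, AN, BE, BF, BG, BN, DE, DF, DG, DJ, DM, DN, EF, EJ, EL, FJ, FL, FN, GM, JL, JN, LM
  2-simplices (15): ADG, ADN, BEF, BFN, DEF, DEJ, DFJ, DFN, DGM, DJN, EFJ, EFL, EJL, FJL, FJN
  3-simplices (3): DEFJ, DFJN, EFJL

giving chain groups C_0 ≅ Z^10, C_1 ≅ Z^24, C_2 ≅ Z^15, C_3 ≅ Z^3.

∂_1: C_1 → C_0 maps an edge to its endpoints' difference, ∂[p,q] = q − p.
This gives a 10×24 integer matrix of rank 9; reducing to Smith normal form yields diagonal entries (1,1,1,1,1,1,1,1,1).

The boundary map ∂_2: C_2 → C_1 maps a triangle to the signed sum of its edges. For instance
  ∂DFJ = FJ − DJ + DF,
  ∂FJL = JL − FL + FJ.
The 24×15 boundary matrix has rank 12 and Smith normal form diag(1,1,1,1,1,1,1,1,1,1,1,1).

∂_3: C_3 → C_2 sends each 3-simplex σ to the alternating sum Σ_i (−1)^i (σ with its i-th vertex removed). For instance
  ∂DFJN = FJN − DJN + DFN − DFJ,
  ∂EFJL = FJL − EJL + EFL − EFJ.
The resulting 15×3 matrix has rank 3, and its Smith normal form has invariant factors (1,1,1).

Computing H_k = (kernel of ∂_k) / (image of ∂_{k+1}):

  H_0: rank C_0 − rank ∂_1 = 10 − 9 = 1, and the invariant factors of ∂_1 are all 1, so H_0 ≅ Z.
  H_1: rank ker ∂_1 − rank ∂_2 = (24 − 9) − 12 = 3, and the invariant factors of ∂_2 are all 1, so H_1 ≅ Z^3.
  H_2: rank ker ∂_2 − rank ∂_3 = (15 − 12) − 3 = 0, and the invariant factors of ∂_3 are all 1, so H_2 ≅ 0.
  H_3: rank ker ∂_3 − rank ∂_4 = (3 − 3) − 0 = 0, and there is no ∂_4, so H_3 ≅ 0.

H_0 ≅ Z,  H_1 ≅ Z^3,  H_2 = 0,  H_3 = 0.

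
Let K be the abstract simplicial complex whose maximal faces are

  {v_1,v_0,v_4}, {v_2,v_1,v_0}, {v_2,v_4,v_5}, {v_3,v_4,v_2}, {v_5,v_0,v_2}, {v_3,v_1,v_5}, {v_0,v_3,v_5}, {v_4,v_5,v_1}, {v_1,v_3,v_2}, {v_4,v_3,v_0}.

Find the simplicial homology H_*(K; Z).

Order the vertices as v_0 < v_1 < v_2 < v_3 < v_4 < v_5. Listing each simplex with vertices in this order, K has dimension 2 with simplices:

  0-simplices (6): [v_0], [v_1], [v_2], [v_3], [v_4], [v_5]
  1-simplices (15): (15 of them)
  2-simplices (10): [v_0,v_1,v_2], [v_0,v_1,v_4], [v_0,v_2,v_5], [v_0,v_3,v_4], [v_0,v_3,v_5], [v_1,v_2,v_3], [v_1,v_3,v_5], [v_1,v_4,v_5], [v_2,v_3,v_4], [v_2,v_4,v_5]

Hence C_0 ≅ Z^6, C_1 ≅ Z^15, C_2 ≅ Z^10.

∂_1: C_1 → C_0 sends each edge [p,q] (with p < q) to q − p.
As a 6×15 matrix over Z this has rank 5, with invariant factors (1,1,1,1,1).

∂_2: C_2 → C_1 acts by ∂[p,q,r] = [q,r] − [p,r] + [p,q]. For instance
  ∂[v_0,v_2,v_5] = [v_2,v_5] − [v_0,v_5] + [v_0,v_2],
  ∂[v_0,v_1,v_2] = [v_1,v_2] − [v_0,v_2] + [v_0,v_1].
The resulting 15×10 matrix has rank 10, and its Smith normal form has invariant factors (1,1,1,1,1,1,1,1,1,2).

Reading off H_k = ker ∂_k / im ∂_{k+1}:

  H_0: rank C_0 − rank ∂_1 = 6 − 5 = 1, and the invariant factors of ∂_1 are all 1, so H_0 ≅ Z.
  H_1: rank ker ∂_1 − rank ∂_2 = (15 − 5) − 10 = 0, and ∂_2 has invariant factor 2 > 1, so H_1 ≅ Z/2.
  H_2: rank ker ∂_2 − rank ∂_3 = (10 − 10) − 0 = 0, and there is no ∂_3, so H_2 ≅ 0.

H_0 ≅ Z,  H_1 ≅ Z/2,  H_2 = 0.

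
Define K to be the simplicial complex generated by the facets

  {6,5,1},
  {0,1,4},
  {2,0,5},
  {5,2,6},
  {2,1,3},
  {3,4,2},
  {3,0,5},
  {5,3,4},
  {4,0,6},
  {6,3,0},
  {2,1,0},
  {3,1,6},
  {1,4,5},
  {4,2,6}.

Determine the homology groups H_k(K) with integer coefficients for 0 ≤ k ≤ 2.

Take the total order 0 < 1 < 2 < 3 < 4 < 5 < 6 on the vertex set. Then K (dimension 2) consists of the simplices:

  0-simplices (7): [0], [1], [2], [3], [4], [5], [6]
  1-simplices (21): [0,1], [0,2], [0,3], [0,4], [0,5], [0,6], [1,2], [1,3], [1,4], [1,5], [1,6], [2,3], [2,4], [2,5], [2,6], [3,4], [3,5], [3,6], [4,5], [4,6], [5,6]
  2-simplices (14): [0,1,2], [0,1,4], [0,2,5], [0,3,5], [0,3,6], [0,4,6], [1,2,3], [1,3,6], [1,4,5], [1,5,6], [2,3,4], [2,4,6], [2,5,6], [3,4,5]

so the chain groups are C_0 ≅ Z^7, C_1 ≅ Z^21, C_2 ≅ Z^14.

Boundary ∂_1: C_1 → C_0 sends each edge [p,q] (with p < q) to q − p. For instance
  ∂[0,6] = [6] − [0].
The resulting 7×21 matrix has rank 6, and its Smith normal form has invariant factors (1,1,1,1,1,1).

The boundary map ∂_2: C_2 → C_1 sends each 2-simplex [p,q,r] to [q,r] − [p,r] + [p,q]. For instance
  ∂[2,3,4] = [3,4] − [2,4] + [2,3],
  ∂[1,2,3] = [2,3] − [1,3] + [1,2].
This gives a 21×14 integer matrix of rank 13; reducing to Smith normal form yields diagonal entries (1,1,1,1,1,1,1,1,1,1,1,1,1).

Reading off H_k = ker ∂_k / im ∂_{k+1}:

  H_0: rank C_0 − rank ∂_1 = 7 − 6 = 1, and the invariant factors of ∂_1 are all 1, so H_0 = Z.
  H_1: rank ker ∂_1 − rank ∂_2 = (21 − 6) − 13 = 2, and the invariant factors of ∂_2 are all 1, so H_1 = Z^2.
  H_2: rank ker ∂_2 − rank ∂_3 = (14 − 13) − 0 = 1, and there is no ∂_3, so H_2 = Z.

H_0 = Z,  H_1 = Z^2,  H_2 = Z.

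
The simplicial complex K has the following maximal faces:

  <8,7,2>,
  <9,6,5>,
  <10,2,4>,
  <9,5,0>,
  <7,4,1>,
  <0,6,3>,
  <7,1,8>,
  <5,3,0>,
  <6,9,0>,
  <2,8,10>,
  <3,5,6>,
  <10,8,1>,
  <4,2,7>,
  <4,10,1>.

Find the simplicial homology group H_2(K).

Take the total order 0 < 1 < 2 < 3 < 4 < 5 < 6 < 7 < 8 < 9 < 10 on the vertex set. Then K (dimension 2) consists of the simplices:

  0-simplices (11): [0], [1], [2], [3], [4], [5], [6], [7], [8], [9], [10]
  1-simplices (21): [0,3], [0,5], [0,6], [0,9], [1,4], [1,7], [1,8], [1,10], [2,4], [2,7], [2,8], [2,10], [3,5], [3,6], [4,7], [4,10], [5,6], [5,9], [6,9], [7,8], [8,10]
  2-simplices (14): [0,3,5], [0,3,6], [0,5,9], [0,6,9], [1,4,7], [1,4,10], [1,7,8], [1,8,10], [2,4,7], [2,4,10], [2,7,8], [2,8,10], [3,5,6], [5,6,9]

so the chain groups are C_0 ≅ Z^11, C_1 ≅ Z^21, C_2 ≅ Z^14.

Boundary ∂_1: C_1 → C_0 is given by ∂[p,q] = [q] − [p]. For instance
  ∂[8,10] = [10] − [8].
The resulting 11×21 matrix has rank 9, and its Smith normal form has invariant factors (1,1,1,1,1,1,1,1,1).

∂_2: C_2 → C_1 sends each 2-simplex [p,q,r] to [q,r] − [p,r] + [p,q]. For instance
  ∂[1,8,10] = [8,10] − [1,10] + [1,8],
  ∂[2,8,10] = [8,10] − [2,10] + [2,8].
This gives a 21×14 integer matrix of rank 12; reducing to Smith normal form yields diagonal entries (1,1,1,1,1,1,1,1,1,1,1,1).

Reading off H_k = ker ∂_k / im ∂_{k+1}:

  H_2: rank ker ∂_2 − rank ∂_3 = (14 − 12) − 0 = 2, and there is no ∂_3, so H_2 = Z^2.

H_2 = Z^2.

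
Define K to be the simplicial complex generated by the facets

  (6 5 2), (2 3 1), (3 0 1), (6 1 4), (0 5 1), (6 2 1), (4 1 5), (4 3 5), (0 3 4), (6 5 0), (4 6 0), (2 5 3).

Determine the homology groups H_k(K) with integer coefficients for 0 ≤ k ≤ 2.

Order the vertices as 0 < 1 < 2 < 3 < 4 < 5 < 6. Listing each simplex with vertices in this order, K has dimension 2 with simplices:

  0-simplices (7): [0], [1], [2], [3], [4], [5], [6]
  1-simplices (18): [0,1], [0,3], [0,4], [0,5], [0,6], [1,2], [1,3], [1,4], [1,5], [1,6], [2,3], [2,5], [2,6], [3,4], [3,5], [4,5], [4,6], [5,6]
  2-simplices (12): [0,1,3], [0,1,5], [0,3,4], [0,4,6], [0,5,6], [1,2,3], [1,2,6], [1,4,5], [1,4,6], [2,3,5], [2,5,6], [3,4,5]

giving chain groups C_0 ≅ Z^7, C_1 ≅ Z^18, C_2 ≅ Z^12.

The boundary map ∂_1: C_1 → C_0 is given by ∂[p,q] = [q] − [p].
As a 7×18 matrix over Z this has rank 6, with invariant factors (1,1,1,1,1,1).

∂_2: C_2 → C_1 acts by ∂[p,q,r] = [q,r] − [p,r] + [p,q]. For instance
  ∂[0,3,4] = [3,4] − [0,4] + [0,3],
  ∂[1,4,5] = [4,5] − [1,5] + [1,4].
As a 18×12 matrix over Z this has rank 12, with invariant factors (1,1,1,1,1,1,1,1,1,1,1,2).

Now H_k = ker ∂_k / im ∂_{k+1}, so:

  H_0: rank C_0 − rank ∂_1 = 7 − 6 = 1, and the invariant factors of ∂_1 are all 1, so H_0 = Z.
  H_1: rank ker ∂_1 − rank ∂_2 = (18 − 6) − 12 = 0, and ∂_2 has invariant factor 2 > 1, so H_1 = Z/2.
  H_2: rank ker ∂_2 − rank ∂_3 = (12 − 12) − 0 = 0, and there is no ∂_3, so H_2 = 0.

H_0 ≅ Z,  H_1 ≅ Z/2,  H_2 = 0.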